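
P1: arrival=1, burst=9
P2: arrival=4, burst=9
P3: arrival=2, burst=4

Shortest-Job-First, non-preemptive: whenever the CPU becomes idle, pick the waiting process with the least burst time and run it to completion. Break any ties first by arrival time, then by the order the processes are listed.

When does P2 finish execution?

23

Gantt: | idle 0-1 | P1 1-10 | P3 10-14 | P2 14-23 |
Completion: P1=10  P2=23  P3=14
Turnaround (C−A): P1=9  P2=19  P3=12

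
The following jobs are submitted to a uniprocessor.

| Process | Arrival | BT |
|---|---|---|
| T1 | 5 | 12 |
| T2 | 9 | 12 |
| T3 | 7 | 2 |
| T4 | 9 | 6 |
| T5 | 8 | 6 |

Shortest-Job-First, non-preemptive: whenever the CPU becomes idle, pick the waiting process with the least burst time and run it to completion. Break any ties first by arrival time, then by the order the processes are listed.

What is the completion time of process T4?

31

Schedule: | idle 0-5 | T1 5-17 | T3 17-19 | T5 19-25 | T4 25-31 | T2 31-43 |
Completion: T1=17  T2=43  T3=19  T4=31  T5=25
Turnaround (C−A): T1=12  T2=34  T3=12  T4=22  T5=17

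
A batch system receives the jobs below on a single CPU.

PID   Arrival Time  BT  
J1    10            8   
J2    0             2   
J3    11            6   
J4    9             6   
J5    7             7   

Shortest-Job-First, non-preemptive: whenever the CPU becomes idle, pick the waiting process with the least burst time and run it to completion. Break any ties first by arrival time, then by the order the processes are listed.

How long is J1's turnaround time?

24

Timeline: | J2 0-2 | idle 2-7 | J5 7-14 | J4 14-20 | J3 20-26 | J1 26-34 |
Completion: J1=34  J2=2  J3=26  J4=20  J5=14
Turnaround(J1) = completion − arrival = 34 − 10 = 24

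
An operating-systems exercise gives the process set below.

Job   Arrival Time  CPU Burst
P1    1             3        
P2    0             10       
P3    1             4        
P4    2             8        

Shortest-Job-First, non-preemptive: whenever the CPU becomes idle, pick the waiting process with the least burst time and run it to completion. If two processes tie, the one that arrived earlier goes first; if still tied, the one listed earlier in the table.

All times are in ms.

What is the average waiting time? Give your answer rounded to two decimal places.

9.00

Timeline: | P2 0-10 | P1 10-13 | P3 13-17 | P4 17-25 |
Completion: P1=13  P2=10  P3=17  P4=25
Waiting times: P1=9, P2=0, P3=12, P4=15
Average waiting = (9+0+12+15) / 4 = 36/4 = 9.00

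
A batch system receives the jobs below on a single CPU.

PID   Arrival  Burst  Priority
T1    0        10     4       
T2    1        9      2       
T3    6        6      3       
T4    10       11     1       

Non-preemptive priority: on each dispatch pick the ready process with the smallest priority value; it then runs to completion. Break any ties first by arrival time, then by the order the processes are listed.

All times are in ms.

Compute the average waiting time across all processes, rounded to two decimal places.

11.00

Schedule: | T1 0-10 | T4 10-21 | T2 21-30 | T3 30-36 |
Completion: T1=10  T2=30  T3=36  T4=21
Waiting times: T1=0, T2=20, T3=24, T4=0
Average waiting = (0+20+24+0) / 4 = 44/4 = 11.00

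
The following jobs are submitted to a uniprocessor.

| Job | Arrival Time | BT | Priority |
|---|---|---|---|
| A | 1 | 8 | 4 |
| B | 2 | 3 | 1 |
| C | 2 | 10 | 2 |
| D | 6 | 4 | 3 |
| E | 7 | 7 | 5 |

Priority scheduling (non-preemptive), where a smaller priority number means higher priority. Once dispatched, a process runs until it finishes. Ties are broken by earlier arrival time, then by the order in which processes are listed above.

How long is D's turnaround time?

Schedule: | idle 0-1 | A 1-9 | B 9-12 | C 12-22 | D 22-26 | E 26-33 |
Completion: A=9  B=12  C=22  D=26  E=33
Turnaround(D) = completion − arrival = 26 − 6 = 20

20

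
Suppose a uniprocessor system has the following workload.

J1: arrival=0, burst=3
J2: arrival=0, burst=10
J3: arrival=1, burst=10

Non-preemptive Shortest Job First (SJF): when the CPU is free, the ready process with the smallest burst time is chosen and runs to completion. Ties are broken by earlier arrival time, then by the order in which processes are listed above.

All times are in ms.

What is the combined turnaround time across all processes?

Schedule: | J1 0-3 | J2 3-13 | J3 13-23 |
Completion: J1=3  J2=13  J3=23
Turnaround (C−A): J1=3  J2=13  J3=22
Turnaround = completion − arrival: J1=3, J2=13, J3=22
Total turnaround = 3 + 13 + 22 = 38

38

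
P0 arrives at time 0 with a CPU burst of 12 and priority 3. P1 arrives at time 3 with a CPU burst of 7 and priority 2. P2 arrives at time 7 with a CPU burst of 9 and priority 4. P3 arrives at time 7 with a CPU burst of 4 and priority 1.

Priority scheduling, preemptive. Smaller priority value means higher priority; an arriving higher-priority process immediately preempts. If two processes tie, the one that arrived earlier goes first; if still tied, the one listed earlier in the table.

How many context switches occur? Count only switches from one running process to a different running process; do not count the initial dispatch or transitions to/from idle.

5

Gantt: | P0 0-3 | P1 3-7 | P3 7-11 | P1 11-14 | P0 14-23 | P2 23-32 |
Completion: P0=23  P1=14  P2=32  P3=11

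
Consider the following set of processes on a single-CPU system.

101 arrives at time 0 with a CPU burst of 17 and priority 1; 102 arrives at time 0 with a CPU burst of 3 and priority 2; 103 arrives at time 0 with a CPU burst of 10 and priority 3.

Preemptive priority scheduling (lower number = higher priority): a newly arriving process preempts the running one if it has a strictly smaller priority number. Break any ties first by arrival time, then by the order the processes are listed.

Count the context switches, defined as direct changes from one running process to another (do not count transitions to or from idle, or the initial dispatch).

Schedule: | 101 0-17 | 102 17-20 | 103 20-30 |
Completion: 101=17  102=20  103=30
Turnaround (C−A): 101=17  102=20  103=30

2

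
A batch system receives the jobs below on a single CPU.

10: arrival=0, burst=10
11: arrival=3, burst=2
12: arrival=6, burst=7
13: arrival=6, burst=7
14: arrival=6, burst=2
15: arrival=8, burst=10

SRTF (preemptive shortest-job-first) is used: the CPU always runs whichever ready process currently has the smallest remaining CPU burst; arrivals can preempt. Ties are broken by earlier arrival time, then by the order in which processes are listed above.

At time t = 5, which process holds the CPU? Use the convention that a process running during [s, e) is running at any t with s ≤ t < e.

Schedule: | 10 0-3 | 11 3-5 | 10 5-6 | 14 6-8 | 10 8-14 | 12 14-21 | 13 21-28 | 15 28-38 |
Completion: 10=14  11=5  12=21  13=28  14=8  15=38
Turnaround (C−A): 10=14  11=2  12=15  13=22  14=2  15=30

10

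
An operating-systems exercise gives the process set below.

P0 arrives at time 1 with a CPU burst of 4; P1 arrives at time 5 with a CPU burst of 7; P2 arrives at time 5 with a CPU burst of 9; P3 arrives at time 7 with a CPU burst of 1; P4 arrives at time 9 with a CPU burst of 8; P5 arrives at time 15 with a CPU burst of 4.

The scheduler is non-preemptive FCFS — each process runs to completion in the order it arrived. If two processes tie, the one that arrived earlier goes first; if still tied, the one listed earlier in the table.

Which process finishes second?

Timeline: | idle 0-1 | P0 1-5 | P1 5-12 | P2 12-21 | P3 21-22 | P4 22-30 | P5 30-34 |
Completion: P0=5  P1=12  P2=21  P3=22  P4=30  P5=34
Turnaround (C−A): P0=4  P1=7  P2=16  P3=15  P4=21  P5=19
Finish order: P0 → P1 → P2 → P3 → P4 → P5

P1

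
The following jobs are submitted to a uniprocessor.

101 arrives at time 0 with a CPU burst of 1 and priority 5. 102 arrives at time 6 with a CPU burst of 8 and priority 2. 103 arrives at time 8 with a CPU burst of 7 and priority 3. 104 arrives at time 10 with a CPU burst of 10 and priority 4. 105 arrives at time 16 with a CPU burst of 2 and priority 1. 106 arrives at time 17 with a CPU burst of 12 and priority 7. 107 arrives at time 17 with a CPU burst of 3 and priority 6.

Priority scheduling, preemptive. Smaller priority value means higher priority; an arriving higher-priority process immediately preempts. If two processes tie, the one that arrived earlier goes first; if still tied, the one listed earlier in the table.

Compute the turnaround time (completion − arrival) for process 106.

31

Gantt: | 101 0-1 | idle 1-6 | 102 6-14 | 103 14-16 | 105 16-18 | 103 18-23 | 104 23-33 | 107 33-36 | 106 36-48 |
Completion: 101=1  102=14  103=23  104=33  105=18  106=48  107=36
Turnaround(106) = completion − arrival = 48 − 17 = 31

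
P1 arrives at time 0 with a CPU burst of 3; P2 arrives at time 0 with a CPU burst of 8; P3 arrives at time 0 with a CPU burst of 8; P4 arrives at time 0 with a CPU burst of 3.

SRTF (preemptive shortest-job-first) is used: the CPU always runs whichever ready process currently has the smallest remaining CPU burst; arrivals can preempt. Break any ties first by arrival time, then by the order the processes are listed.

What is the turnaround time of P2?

Schedule: | P1 0-3 | P4 3-6 | P2 6-14 | P3 14-22 |
Completion: P1=3  P2=14  P3=22  P4=6
Turnaround(P2) = completion − arrival = 14 − 0 = 14

14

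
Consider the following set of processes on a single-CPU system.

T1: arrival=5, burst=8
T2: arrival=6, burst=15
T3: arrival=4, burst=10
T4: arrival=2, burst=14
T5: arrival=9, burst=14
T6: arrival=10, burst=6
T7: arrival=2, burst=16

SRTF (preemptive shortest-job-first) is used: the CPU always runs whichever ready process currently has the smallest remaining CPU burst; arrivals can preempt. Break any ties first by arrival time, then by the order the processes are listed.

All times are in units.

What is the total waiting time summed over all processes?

Gantt: | idle 0-2 | T4 2-4 | T3 4-5 | T1 5-13 | T6 13-19 | T3 19-28 | T4 28-40 | T5 40-54 | T2 54-69 | T7 69-85 |
Completion: T1=13  T2=69  T3=28  T4=40  T5=54  T6=19  T7=85
Turnaround (C−A): T1=8  T2=63  T3=24  T4=38  T5=45  T6=9  T7=83
Waiting = turnaround − burst: T1=0, T2=48, T3=14, T4=24, T5=31, T6=3, T7=67
Total waiting = 0 + 48 + 14 + 24 + 31 + 3 + 67 = 187

187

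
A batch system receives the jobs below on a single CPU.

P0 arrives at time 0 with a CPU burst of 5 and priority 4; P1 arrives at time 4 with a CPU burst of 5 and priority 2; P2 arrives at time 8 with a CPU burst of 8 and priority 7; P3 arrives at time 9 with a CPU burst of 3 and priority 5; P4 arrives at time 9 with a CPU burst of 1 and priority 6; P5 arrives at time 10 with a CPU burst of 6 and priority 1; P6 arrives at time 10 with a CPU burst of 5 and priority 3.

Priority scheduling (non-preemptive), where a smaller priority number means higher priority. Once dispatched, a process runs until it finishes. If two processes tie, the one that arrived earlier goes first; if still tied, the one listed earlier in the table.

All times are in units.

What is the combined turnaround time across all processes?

Schedule: | P0 0-5 | P1 5-10 | P5 10-16 | P6 16-21 | P3 21-24 | P4 24-25 | P2 25-33 |
Completion: P0=5  P1=10  P2=33  P3=24  P4=25  P5=16  P6=21
Turnaround = completion − arrival: P0=5, P1=6, P2=25, P3=15, P4=16, P5=6, P6=11
Total turnaround = 5 + 6 + 25 + 15 + 16 + 6 + 11 = 84

84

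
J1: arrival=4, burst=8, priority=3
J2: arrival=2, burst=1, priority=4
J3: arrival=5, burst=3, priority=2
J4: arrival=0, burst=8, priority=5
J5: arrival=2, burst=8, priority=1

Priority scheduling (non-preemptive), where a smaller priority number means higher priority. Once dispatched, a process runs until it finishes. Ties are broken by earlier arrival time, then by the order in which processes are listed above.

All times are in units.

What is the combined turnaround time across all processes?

Gantt: | J4 0-8 | J5 8-16 | J3 16-19 | J1 19-27 | J2 27-28 |
Completion: J1=27  J2=28  J3=19  J4=8  J5=16
Turnaround (C−A): J1=23  J2=26  J3=14  J4=8  J5=14
Turnaround = completion − arrival: J1=23, J2=26, J3=14, J4=8, J5=14
Total turnaround = 23 + 26 + 14 + 8 + 14 = 85

85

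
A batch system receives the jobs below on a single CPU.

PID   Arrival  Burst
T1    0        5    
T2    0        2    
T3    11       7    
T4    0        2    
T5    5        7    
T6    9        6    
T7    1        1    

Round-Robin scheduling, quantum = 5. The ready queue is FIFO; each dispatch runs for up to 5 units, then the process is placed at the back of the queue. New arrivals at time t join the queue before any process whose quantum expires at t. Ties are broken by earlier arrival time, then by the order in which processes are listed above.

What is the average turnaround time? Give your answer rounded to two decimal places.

Timeline: | T1 0-5 | T2 5-7 | T4 7-9 | T7 9-10 | T5 10-15 | T6 15-20 | T3 20-25 | T5 25-27 | T6 27-28 | T3 28-30 |
Completion: T1=5  T2=7  T3=30  T4=9  T5=27  T6=28  T7=10
Turnaround times: T1=5, T2=7, T3=19, T4=9, T5=22, T6=19, T7=9
Average turnaround = (5+7+19+9+22+19+9) / 7 = 90/7 = 12.86

12.86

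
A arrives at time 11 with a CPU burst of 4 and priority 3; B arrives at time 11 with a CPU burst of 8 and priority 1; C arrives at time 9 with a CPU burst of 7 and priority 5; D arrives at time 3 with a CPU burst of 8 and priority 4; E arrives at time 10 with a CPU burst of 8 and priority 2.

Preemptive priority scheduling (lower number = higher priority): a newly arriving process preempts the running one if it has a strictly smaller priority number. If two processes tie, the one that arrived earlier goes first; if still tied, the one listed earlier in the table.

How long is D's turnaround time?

Gantt: | idle 0-3 | D 3-10 | E 10-11 | B 11-19 | E 19-26 | A 26-30 | D 30-31 | C 31-38 |
Completion: A=30  B=19  C=38  D=31  E=26
Turnaround (C−A): A=19  B=8  C=29  D=28  E=16
Turnaround(D) = completion − arrival = 31 − 3 = 28

28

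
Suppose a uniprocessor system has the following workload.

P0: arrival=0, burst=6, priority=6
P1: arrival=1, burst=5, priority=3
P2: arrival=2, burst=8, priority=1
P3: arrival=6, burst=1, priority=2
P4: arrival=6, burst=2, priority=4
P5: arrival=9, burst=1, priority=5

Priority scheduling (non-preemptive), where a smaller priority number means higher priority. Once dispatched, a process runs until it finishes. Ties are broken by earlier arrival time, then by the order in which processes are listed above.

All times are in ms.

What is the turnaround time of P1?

19

Timeline: | P0 0-6 | P2 6-14 | P3 14-15 | P1 15-20 | P4 20-22 | P5 22-23 |
Completion: P0=6  P1=20  P2=14  P3=15  P4=22  P5=23
Turnaround (C−A): P0=6  P1=19  P2=12  P3=9  P4=16  P5=14
Turnaround(P1) = completion − arrival = 20 − 1 = 19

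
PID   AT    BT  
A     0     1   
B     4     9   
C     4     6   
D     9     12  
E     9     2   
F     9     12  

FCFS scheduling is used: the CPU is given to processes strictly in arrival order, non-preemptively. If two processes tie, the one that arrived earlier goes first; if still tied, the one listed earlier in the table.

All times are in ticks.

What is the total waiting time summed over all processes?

Gantt: | A 0-1 | idle 1-4 | B 4-13 | C 13-19 | D 19-31 | E 31-33 | F 33-45 |
Completion: A=1  B=13  C=19  D=31  E=33  F=45
Turnaround (C−A): A=1  B=9  C=15  D=22  E=24  F=36
Waiting = turnaround − burst: A=0, B=0, C=9, D=10, E=22, F=24
Total waiting = 0 + 0 + 9 + 10 + 22 + 24 = 65

65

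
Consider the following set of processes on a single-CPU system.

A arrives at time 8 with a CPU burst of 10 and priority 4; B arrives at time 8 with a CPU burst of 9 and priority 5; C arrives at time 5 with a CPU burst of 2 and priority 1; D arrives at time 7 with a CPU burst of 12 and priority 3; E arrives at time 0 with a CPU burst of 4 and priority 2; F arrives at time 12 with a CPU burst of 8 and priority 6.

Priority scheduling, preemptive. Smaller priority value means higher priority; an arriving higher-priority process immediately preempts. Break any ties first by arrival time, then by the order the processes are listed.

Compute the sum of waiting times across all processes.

Schedule: | E 0-4 | idle 4-5 | C 5-7 | D 7-19 | A 19-29 | B 29-38 | F 38-46 |
Completion: A=29  B=38  C=7  D=19  E=4  F=46
Waiting = turnaround − burst: A=11, B=21, C=0, D=0, E=0, F=26
Total waiting = 11 + 21 + 0 + 0 + 0 + 26 = 58

58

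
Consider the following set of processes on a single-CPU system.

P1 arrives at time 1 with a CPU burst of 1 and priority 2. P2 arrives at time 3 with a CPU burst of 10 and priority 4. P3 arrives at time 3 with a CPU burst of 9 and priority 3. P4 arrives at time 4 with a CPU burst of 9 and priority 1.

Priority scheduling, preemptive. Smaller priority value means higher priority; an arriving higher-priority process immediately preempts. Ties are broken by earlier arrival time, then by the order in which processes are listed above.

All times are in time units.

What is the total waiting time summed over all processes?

27

Gantt: | idle 0-1 | P1 1-2 | idle 2-3 | P3 3-4 | P4 4-13 | P3 13-21 | P2 21-31 |
Completion: P1=2  P2=31  P3=21  P4=13
Waiting = turnaround − burst: P1=0, P2=18, P3=9, P4=0
Total waiting = 0 + 18 + 9 + 0 = 27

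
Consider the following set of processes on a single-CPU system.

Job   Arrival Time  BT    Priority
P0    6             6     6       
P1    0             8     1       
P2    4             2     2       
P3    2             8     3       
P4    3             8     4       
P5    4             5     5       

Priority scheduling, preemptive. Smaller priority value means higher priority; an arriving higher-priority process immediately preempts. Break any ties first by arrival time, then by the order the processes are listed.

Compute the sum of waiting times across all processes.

Schedule: | P1 0-8 | P2 8-10 | P3 10-18 | P4 18-26 | P5 26-31 | P0 31-37 |
Completion: P0=37  P1=8  P2=10  P3=18  P4=26  P5=31
Turnaround (C−A): P0=31  P1=8  P2=6  P3=16  P4=23  P5=27
Waiting = turnaround − burst: P0=25, P1=0, P2=4, P3=8, P4=15, P5=22
Total waiting = 25 + 0 + 4 + 8 + 15 + 22 = 74

74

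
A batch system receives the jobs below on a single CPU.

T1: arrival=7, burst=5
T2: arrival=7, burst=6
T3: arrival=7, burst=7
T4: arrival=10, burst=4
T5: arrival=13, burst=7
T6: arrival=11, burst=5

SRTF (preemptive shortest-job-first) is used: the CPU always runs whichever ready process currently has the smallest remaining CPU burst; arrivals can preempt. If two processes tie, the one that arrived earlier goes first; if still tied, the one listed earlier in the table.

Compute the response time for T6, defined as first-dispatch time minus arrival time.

5

Gantt: | idle 0-7 | T1 7-12 | T4 12-16 | T6 16-21 | T2 21-27 | T3 27-34 | T5 34-41 |
Completion: T1=12  T2=27  T3=34  T4=16  T5=41  T6=21
Turnaround (C−A): T1=5  T2=20  T3=27  T4=6  T5=28  T6=10
Response(T6) = first start − arrival = 16 − 11 = 5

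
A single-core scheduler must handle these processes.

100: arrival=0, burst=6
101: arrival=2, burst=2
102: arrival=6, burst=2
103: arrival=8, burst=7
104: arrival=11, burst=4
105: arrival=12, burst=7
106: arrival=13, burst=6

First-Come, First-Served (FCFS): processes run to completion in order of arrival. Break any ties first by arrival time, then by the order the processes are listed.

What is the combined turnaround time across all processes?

72

Timeline: | 100 0-6 | 101 6-8 | 102 8-10 | 103 10-17 | 104 17-21 | 105 21-28 | 106 28-34 |
Completion: 100=6  101=8  102=10  103=17  104=21  105=28  106=34
Turnaround = completion − arrival: 100=6, 101=6, 102=4, 103=9, 104=10, 105=16, 106=21
Total turnaround = 6 + 6 + 4 + 9 + 10 + 16 + 21 = 72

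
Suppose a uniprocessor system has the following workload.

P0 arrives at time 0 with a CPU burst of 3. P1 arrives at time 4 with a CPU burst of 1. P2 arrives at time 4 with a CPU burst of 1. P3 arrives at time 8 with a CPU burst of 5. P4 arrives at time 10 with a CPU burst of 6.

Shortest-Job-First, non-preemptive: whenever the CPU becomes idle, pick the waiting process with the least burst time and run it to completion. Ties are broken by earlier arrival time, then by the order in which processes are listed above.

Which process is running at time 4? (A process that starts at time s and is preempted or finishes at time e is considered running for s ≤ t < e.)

Schedule: | P0 0-3 | idle 3-4 | P1 4-5 | P2 5-6 | idle 6-8 | P3 8-13 | P4 13-19 |
Completion: P0=3  P1=5  P2=6  P3=13  P4=19
Turnaround (C−A): P0=3  P1=1  P2=2  P3=5  P4=9

P1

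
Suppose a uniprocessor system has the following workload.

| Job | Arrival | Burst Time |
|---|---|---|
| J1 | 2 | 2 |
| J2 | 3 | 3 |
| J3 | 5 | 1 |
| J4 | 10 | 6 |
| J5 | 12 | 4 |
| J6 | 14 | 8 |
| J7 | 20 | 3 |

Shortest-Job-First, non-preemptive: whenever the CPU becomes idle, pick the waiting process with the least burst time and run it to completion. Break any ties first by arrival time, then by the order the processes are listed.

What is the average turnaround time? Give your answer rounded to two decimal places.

Gantt: | idle 0-2 | J1 2-4 | J2 4-7 | J3 7-8 | idle 8-10 | J4 10-16 | J5 16-20 | J7 20-23 | J6 23-31 |
Completion: J1=4  J2=7  J3=8  J4=16  J5=20  J6=31  J7=23
Turnaround (C−A): J1=2  J2=4  J3=3  J4=6  J5=8  J6=17  J7=3
Turnaround times: J1=2, J2=4, J3=3, J4=6, J5=8, J6=17, J7=3
Average turnaround = (2+4+3+6+8+17+3) / 7 = 43/7 = 6.14

6.14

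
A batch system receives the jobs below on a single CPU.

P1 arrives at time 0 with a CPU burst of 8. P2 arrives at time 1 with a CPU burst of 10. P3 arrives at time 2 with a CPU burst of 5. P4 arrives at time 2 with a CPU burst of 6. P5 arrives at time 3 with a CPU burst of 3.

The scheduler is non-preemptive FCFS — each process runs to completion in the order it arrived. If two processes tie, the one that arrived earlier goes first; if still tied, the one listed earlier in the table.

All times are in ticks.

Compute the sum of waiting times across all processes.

70

Timeline: | P1 0-8 | P2 8-18 | P3 18-23 | P4 23-29 | P5 29-32 |
Completion: P1=8  P2=18  P3=23  P4=29  P5=32
Turnaround (C−A): P1=8  P2=17  P3=21  P4=27  P5=29
Waiting = turnaround − burst: P1=0, P2=7, P3=16, P4=21, P5=26
Total waiting = 0 + 7 + 16 + 21 + 26 = 70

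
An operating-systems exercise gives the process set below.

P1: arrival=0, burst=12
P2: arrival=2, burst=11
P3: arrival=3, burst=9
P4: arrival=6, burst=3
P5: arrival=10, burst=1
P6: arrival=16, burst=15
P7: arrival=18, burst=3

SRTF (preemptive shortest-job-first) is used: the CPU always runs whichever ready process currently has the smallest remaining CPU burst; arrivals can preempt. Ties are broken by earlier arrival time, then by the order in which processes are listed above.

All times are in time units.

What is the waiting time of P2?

Timeline: | P1 0-6 | P4 6-9 | P1 9-10 | P5 10-11 | P1 11-16 | P3 16-18 | P7 18-21 | P3 21-28 | P2 28-39 | P6 39-54 |
Completion: P1=16  P2=39  P3=28  P4=9  P5=11  P6=54  P7=21
Turnaround (C−A): P1=16  P2=37  P3=25  P4=3  P5=1  P6=38  P7=3
Waiting(P2) = turnaround − burst = 37 − 11 = 26

26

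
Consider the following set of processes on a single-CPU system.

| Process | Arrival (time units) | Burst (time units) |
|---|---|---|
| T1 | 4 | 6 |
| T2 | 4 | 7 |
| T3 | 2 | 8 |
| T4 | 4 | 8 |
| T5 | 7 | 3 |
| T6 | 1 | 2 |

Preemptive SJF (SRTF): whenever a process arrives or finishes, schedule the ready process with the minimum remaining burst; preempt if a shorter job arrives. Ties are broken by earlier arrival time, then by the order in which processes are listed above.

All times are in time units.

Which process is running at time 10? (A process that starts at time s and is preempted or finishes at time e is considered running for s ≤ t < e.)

T5

Gantt: | idle 0-1 | T6 1-3 | T3 3-4 | T1 4-10 | T5 10-13 | T3 13-20 | T2 20-27 | T4 27-35 |
Completion: T1=10  T2=27  T3=20  T4=35  T5=13  T6=3
Turnaround (C−A): T1=6  T2=23  T3=18  T4=31  T5=6  T6=2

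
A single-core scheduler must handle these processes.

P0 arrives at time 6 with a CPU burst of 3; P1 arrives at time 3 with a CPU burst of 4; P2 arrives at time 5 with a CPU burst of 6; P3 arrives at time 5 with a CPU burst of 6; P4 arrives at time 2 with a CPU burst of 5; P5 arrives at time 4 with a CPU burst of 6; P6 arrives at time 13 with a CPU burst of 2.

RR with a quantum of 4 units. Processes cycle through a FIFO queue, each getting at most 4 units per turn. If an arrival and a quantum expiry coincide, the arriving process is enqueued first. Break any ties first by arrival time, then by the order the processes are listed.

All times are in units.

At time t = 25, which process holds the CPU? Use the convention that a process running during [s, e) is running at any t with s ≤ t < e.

Gantt: | idle 0-2 | P4 2-6 | P1 6-10 | P5 10-14 | P2 14-18 | P3 18-22 | P0 22-25 | P4 25-26 | P6 26-28 | P5 28-30 | P2 30-32 | P3 32-34 |
Completion: P0=25  P1=10  P2=32  P3=34  P4=26  P5=30  P6=28
Turnaround (C−A): P0=19  P1=7  P2=27  P3=29  P4=24  P5=26  P6=15

P4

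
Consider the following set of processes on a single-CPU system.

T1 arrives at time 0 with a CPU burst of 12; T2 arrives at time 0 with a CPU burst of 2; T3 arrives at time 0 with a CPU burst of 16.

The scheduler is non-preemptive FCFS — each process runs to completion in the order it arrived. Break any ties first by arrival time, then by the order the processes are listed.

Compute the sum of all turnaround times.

56

Schedule: | T1 0-12 | T2 12-14 | T3 14-30 |
Completion: T1=12  T2=14  T3=30
Turnaround (C−A): T1=12  T2=14  T3=30
Turnaround = completion − arrival: T1=12, T2=14, T3=30
Total turnaround = 12 + 14 + 30 = 56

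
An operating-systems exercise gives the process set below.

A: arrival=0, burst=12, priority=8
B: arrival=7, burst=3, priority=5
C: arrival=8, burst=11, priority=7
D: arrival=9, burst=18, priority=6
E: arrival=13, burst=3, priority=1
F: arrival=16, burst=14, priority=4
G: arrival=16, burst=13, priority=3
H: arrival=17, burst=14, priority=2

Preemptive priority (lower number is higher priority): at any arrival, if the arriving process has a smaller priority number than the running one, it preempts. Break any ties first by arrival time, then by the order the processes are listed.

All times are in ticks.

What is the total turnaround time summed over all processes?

314

Timeline: | A 0-7 | B 7-10 | D 10-13 | E 13-16 | G 16-17 | H 17-31 | G 31-43 | F 43-57 | D 57-72 | C 72-83 | A 83-88 |
Completion: A=88  B=10  C=83  D=72  E=16  F=57  G=43  H=31
Turnaround = completion − arrival: A=88, B=3, C=75, D=63, E=3, F=41, G=27, H=14
Total turnaround = 88 + 3 + 75 + 63 + 3 + 41 + 27 + 14 = 314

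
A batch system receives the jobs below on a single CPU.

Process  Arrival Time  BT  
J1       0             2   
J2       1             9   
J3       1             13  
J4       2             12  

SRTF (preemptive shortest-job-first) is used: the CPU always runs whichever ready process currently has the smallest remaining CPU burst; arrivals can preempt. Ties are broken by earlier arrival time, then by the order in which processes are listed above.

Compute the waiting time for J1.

Gantt: | J1 0-2 | J2 2-11 | J4 11-23 | J3 23-36 |
Completion: J1=2  J2=11  J3=36  J4=23
Turnaround (C−A): J1=2  J2=10  J3=35  J4=21
Waiting(J1) = turnaround − burst = 2 − 2 = 0

0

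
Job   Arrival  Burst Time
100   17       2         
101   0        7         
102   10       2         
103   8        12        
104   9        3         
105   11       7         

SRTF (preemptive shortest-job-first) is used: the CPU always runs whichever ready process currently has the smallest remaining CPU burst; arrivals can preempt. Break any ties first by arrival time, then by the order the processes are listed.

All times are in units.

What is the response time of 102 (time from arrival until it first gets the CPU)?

Gantt: | 101 0-7 | idle 7-8 | 103 8-9 | 104 9-12 | 102 12-14 | 105 14-17 | 100 17-19 | 105 19-23 | 103 23-34 |
Completion: 100=19  101=7  102=14  103=34  104=12  105=23
Turnaround (C−A): 100=2  101=7  102=4  103=26  104=3  105=12
Response(102) = first start − arrival = 12 − 10 = 2

2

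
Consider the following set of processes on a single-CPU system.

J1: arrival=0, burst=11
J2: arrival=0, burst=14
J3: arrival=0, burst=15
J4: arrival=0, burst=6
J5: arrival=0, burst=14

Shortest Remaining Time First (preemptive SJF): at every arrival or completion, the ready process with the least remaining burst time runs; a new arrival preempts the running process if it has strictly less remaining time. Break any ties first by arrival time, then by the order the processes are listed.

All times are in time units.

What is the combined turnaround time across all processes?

Schedule: | J4 0-6 | J1 6-17 | J2 17-31 | J5 31-45 | J3 45-60 |
Completion: J1=17  J2=31  J3=60  J4=6  J5=45
Turnaround = completion − arrival: J1=17, J2=31, J3=60, J4=6, J5=45
Total turnaround = 17 + 31 + 60 + 6 + 45 = 159

159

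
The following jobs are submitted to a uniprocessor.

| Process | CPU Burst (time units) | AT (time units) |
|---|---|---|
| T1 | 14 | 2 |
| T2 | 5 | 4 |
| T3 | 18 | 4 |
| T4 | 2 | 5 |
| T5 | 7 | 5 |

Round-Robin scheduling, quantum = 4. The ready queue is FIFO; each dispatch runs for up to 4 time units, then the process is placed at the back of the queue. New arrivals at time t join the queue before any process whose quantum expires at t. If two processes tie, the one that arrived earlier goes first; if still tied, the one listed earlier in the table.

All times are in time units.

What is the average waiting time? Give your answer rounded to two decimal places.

19.40

Timeline: | idle 0-2 | T1 2-6 | T2 6-10 | T3 10-14 | T4 14-16 | T5 16-20 | T1 20-24 | T2 24-25 | T3 25-29 | T5 29-32 | T1 32-36 | T3 36-40 | T1 40-42 | T3 42-48 |
Completion: T1=42  T2=25  T3=48  T4=16  T5=32
Turnaround (C−A): T1=40  T2=21  T3=44  T4=11  T5=27
Waiting times: T1=26, T2=16, T3=26, T4=9, T5=20
Average waiting = (26+16+26+9+20) / 5 = 97/5 = 19.40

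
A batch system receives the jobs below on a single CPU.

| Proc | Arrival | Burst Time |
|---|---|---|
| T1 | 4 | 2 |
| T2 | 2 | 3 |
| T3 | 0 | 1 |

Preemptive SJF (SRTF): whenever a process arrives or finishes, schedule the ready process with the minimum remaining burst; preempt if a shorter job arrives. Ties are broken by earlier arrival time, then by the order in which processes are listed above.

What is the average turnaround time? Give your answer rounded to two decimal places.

2.33

Gantt: | T3 0-1 | idle 1-2 | T2 2-5 | T1 5-7 |
Completion: T1=7  T2=5  T3=1
Turnaround (C−A): T1=3  T2=3  T3=1
Turnaround times: T1=3, T2=3, T3=1
Average turnaround = (3+3+1) / 3 = 7/3 = 2.33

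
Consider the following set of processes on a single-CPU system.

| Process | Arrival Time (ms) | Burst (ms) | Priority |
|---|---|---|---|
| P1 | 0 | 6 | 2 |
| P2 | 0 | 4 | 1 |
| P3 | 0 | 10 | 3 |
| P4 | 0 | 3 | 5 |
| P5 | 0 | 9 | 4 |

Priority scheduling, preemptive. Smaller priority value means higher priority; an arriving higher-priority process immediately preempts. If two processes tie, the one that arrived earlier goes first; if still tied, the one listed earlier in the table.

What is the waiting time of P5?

20

Timeline: | P2 0-4 | P1 4-10 | P3 10-20 | P5 20-29 | P4 29-32 |
Completion: P1=10  P2=4  P3=20  P4=32  P5=29
Waiting(P5) = turnaround − burst = 29 − 9 = 20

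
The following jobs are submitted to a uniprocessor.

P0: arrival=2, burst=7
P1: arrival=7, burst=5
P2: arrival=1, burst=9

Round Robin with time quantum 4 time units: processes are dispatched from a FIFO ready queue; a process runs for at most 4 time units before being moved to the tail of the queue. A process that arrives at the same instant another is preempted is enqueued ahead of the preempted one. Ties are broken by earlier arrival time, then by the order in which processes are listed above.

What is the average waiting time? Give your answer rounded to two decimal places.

Timeline: | idle 0-1 | P2 1-5 | P0 5-9 | P2 9-13 | P1 13-17 | P0 17-20 | P2 20-21 | P1 21-22 |
Completion: P0=20  P1=22  P2=21
Turnaround (C−A): P0=18  P1=15  P2=20
Waiting times: P0=11, P1=10, P2=11
Average waiting = (11+10+11) / 3 = 32/3 = 10.67

10.67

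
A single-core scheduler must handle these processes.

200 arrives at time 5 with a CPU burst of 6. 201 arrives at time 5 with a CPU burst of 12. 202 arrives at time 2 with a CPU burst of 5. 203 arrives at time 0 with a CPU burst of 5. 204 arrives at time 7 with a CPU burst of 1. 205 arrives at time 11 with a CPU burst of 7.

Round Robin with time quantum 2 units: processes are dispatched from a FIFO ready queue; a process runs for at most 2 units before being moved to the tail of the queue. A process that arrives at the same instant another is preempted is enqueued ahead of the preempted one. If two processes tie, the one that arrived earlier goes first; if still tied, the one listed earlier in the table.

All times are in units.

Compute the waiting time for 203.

Timeline: | 203 0-2 | 202 2-4 | 203 4-6 | 202 6-8 | 200 8-10 | 201 10-12 | 203 12-13 | 204 13-14 | 202 14-15 | 200 15-17 | 205 17-19 | 201 19-21 | 200 21-23 | 205 23-25 | 201 25-27 | 205 27-29 | 201 29-31 | 205 31-32 | 201 32-36 |
Completion: 200=23  201=36  202=15  203=13  204=14  205=32
Turnaround (C−A): 200=18  201=31  202=13  203=13  204=7  205=21
Waiting(203) = turnaround − burst = 13 − 5 = 8

8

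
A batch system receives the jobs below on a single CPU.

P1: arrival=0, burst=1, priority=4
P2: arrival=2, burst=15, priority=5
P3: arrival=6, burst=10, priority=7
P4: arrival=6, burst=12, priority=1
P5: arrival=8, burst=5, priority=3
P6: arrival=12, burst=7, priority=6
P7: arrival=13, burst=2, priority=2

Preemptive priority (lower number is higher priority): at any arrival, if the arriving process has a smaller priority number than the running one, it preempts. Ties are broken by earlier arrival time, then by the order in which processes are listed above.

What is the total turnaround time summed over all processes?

Schedule: | P1 0-1 | idle 1-2 | P2 2-6 | P4 6-18 | P7 18-20 | P5 20-25 | P2 25-36 | P6 36-43 | P3 43-53 |
Completion: P1=1  P2=36  P3=53  P4=18  P5=25  P6=43  P7=20
Turnaround (C−A): P1=1  P2=34  P3=47  P4=12  P5=17  P6=31  P7=7
Turnaround = completion − arrival: P1=1, P2=34, P3=47, P4=12, P5=17, P6=31, P7=7
Total turnaround = 1 + 34 + 47 + 12 + 17 + 31 + 7 = 149

149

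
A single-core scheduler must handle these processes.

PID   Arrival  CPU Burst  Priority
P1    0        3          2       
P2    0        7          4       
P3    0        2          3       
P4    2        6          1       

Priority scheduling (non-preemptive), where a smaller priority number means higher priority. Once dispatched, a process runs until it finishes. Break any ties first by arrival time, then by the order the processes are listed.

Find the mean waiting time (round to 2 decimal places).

5.25

Gantt: | P1 0-3 | P4 3-9 | P3 9-11 | P2 11-18 |
Completion: P1=3  P2=18  P3=11  P4=9
Waiting times: P1=0, P2=11, P3=9, P4=1
Average waiting = (0+11+9+1) / 4 = 21/4 = 5.25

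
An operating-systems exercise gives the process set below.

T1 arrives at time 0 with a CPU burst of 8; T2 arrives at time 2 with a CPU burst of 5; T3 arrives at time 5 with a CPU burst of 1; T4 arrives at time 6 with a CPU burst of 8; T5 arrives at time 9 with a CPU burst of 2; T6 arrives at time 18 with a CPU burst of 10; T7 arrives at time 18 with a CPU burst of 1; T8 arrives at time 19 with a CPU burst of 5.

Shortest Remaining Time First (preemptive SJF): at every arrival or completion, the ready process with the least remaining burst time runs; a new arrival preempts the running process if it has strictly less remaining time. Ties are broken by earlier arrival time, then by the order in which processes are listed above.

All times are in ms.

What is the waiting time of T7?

Schedule: | T1 0-2 | T2 2-5 | T3 5-6 | T2 6-8 | T1 8-9 | T5 9-11 | T1 11-16 | T4 16-18 | T7 18-19 | T8 19-24 | T4 24-30 | T6 30-40 |
Completion: T1=16  T2=8  T3=6  T4=30  T5=11  T6=40  T7=19  T8=24
Turnaround (C−A): T1=16  T2=6  T3=1  T4=24  T5=2  T6=22  T7=1  T8=5
Waiting(T7) = turnaround − burst = 1 − 1 = 0

0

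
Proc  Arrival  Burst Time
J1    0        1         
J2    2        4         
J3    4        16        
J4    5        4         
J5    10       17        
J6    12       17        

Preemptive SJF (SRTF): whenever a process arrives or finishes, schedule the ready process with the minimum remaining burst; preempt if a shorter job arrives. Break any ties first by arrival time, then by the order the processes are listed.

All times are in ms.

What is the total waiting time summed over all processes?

Gantt: | J1 0-1 | idle 1-2 | J2 2-6 | J4 6-10 | J3 10-26 | J5 26-43 | J6 43-60 |
Completion: J1=1  J2=6  J3=26  J4=10  J5=43  J6=60
Turnaround (C−A): J1=1  J2=4  J3=22  J4=5  J5=33  J6=48
Waiting = turnaround − burst: J1=0, J2=0, J3=6, J4=1, J5=16, J6=31
Total waiting = 0 + 0 + 6 + 1 + 16 + 31 = 54

54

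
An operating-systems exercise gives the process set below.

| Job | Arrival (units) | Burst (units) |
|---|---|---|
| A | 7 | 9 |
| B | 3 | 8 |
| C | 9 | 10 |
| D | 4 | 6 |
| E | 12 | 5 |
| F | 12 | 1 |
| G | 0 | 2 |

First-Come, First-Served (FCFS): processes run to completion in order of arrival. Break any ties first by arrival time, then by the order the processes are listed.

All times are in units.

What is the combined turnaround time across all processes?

Timeline: | G 0-2 | idle 2-3 | B 3-11 | D 11-17 | A 17-26 | C 26-36 | E 36-41 | F 41-42 |
Completion: A=26  B=11  C=36  D=17  E=41  F=42  G=2
Turnaround = completion − arrival: A=19, B=8, C=27, D=13, E=29, F=30, G=2
Total turnaround = 19 + 8 + 27 + 13 + 29 + 30 + 2 = 128

128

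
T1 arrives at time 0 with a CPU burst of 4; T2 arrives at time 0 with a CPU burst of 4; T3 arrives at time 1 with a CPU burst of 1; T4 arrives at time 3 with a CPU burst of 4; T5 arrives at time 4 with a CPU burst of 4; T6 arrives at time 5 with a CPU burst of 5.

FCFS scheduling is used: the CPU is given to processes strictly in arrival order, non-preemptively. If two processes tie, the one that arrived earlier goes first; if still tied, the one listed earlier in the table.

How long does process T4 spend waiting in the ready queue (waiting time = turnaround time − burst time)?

6

Gantt: | T1 0-4 | T2 4-8 | T3 8-9 | T4 9-13 | T5 13-17 | T6 17-22 |
Completion: T1=4  T2=8  T3=9  T4=13  T5=17  T6=22
Turnaround (C−A): T1=4  T2=8  T3=8  T4=10  T5=13  T6=17
Waiting(T4) = turnaround − burst = 10 − 4 = 6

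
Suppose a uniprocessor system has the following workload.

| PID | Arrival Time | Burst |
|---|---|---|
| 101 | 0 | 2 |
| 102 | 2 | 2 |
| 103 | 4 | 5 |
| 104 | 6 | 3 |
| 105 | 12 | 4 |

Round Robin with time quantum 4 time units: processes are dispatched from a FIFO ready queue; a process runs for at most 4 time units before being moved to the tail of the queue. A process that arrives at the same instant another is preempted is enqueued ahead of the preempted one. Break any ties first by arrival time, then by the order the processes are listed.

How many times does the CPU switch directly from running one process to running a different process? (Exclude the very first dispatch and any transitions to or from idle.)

5

Timeline: | 101 0-2 | 102 2-4 | 103 4-8 | 104 8-11 | 103 11-12 | 105 12-16 |
Completion: 101=2  102=4  103=12  104=11  105=16
Turnaround (C−A): 101=2  102=2  103=8  104=5  105=4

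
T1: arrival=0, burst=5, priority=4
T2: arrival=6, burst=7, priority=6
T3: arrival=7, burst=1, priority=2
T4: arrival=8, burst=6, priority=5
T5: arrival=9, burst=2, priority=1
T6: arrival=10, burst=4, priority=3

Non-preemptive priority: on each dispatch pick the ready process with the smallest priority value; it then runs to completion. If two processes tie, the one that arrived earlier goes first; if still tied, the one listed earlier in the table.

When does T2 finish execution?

Gantt: | T1 0-5 | idle 5-6 | T2 6-13 | T5 13-15 | T3 15-16 | T6 16-20 | T4 20-26 |
Completion: T1=5  T2=13  T3=16  T4=26  T5=15  T6=20
Turnaround (C−A): T1=5  T2=7  T3=9  T4=18  T5=6  T6=10

13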